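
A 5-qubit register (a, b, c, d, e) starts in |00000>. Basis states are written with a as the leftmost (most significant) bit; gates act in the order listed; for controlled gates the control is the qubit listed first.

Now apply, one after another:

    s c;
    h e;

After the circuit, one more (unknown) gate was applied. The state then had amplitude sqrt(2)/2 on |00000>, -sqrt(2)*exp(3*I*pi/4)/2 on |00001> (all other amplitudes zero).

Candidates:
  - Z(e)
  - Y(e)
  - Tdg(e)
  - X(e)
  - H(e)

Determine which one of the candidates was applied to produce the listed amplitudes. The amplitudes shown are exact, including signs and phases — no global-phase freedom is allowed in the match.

The applied gate was Tdg(e).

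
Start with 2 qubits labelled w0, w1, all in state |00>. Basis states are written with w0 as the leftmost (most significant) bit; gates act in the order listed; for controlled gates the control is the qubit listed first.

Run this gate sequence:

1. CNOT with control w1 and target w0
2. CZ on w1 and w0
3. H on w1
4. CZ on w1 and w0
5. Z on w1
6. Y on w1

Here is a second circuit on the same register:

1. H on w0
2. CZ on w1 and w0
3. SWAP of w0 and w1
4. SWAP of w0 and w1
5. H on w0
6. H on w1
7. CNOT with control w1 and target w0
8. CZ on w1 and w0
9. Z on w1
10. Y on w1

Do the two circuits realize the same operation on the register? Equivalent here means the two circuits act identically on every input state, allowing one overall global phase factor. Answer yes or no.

No, they are not equivalent — no single phase factor reconciles the two unitaries.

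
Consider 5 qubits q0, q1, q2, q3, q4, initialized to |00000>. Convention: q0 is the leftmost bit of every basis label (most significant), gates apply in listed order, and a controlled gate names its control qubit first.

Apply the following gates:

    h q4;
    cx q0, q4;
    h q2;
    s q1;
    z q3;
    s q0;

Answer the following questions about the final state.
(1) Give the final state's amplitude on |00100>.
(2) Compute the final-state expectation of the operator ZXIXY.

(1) |00100> carries amplitude 1/2 in the final state.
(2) The expectation value of ZXIXY is 0.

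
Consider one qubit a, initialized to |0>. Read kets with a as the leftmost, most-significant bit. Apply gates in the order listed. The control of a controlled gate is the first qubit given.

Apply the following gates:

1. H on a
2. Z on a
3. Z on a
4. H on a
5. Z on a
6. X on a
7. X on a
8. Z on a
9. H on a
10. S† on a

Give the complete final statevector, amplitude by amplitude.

The resulting statevector has amplitude sqrt(2)/2 on |0>, -sqrt(2)*I/2 on |1>. Key observation: the block from step 4 through step 9 cancels to the identity and can be dropped.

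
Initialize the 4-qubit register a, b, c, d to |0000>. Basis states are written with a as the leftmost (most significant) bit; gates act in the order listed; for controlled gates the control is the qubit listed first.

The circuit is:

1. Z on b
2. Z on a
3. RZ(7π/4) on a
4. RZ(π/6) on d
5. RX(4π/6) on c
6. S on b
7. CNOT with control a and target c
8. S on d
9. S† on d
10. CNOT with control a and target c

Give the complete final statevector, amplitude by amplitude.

The resulting statevector has amplitude -exp(I*pi/24)/2 on |0000>, sqrt(3)*exp(13*I*pi/24)/2 on |0010>, and 0 on every other basis state. Key observation: the block from step 7 through step 10 cancels to the identity and can be dropped.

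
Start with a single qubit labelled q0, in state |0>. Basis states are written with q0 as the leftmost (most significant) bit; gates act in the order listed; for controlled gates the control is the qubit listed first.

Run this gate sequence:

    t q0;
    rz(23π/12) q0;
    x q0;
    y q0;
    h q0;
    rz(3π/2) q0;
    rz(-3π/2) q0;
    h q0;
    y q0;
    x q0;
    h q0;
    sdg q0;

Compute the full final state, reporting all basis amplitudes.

The resulting statevector has amplitude -sqrt(2)*exp(I*pi/24)/2 on |0>, sqrt(2)*exp(13*I*pi/24)/2 on |1>. Key observation: steps 3-10 multiply out to the identity, so the circuit reduces to the remaining gates.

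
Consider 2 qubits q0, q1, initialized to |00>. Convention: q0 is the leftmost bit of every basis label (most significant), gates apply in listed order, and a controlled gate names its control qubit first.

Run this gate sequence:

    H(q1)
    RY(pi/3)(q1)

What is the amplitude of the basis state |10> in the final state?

The amplitude on |10> is 0.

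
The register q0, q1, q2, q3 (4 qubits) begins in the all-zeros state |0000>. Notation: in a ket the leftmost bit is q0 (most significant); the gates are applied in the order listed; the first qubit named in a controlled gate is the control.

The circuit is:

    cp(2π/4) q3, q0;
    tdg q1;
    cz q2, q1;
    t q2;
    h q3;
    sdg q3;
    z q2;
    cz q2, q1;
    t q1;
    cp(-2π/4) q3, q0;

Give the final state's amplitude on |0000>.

The amplitude on |0000> is sqrt(2)/2.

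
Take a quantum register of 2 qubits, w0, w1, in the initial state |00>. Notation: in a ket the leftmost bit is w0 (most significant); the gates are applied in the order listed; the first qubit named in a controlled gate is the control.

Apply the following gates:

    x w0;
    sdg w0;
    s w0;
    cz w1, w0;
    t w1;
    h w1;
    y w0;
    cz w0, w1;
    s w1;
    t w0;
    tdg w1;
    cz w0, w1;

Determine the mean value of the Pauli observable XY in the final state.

The expectation value of XY is 0.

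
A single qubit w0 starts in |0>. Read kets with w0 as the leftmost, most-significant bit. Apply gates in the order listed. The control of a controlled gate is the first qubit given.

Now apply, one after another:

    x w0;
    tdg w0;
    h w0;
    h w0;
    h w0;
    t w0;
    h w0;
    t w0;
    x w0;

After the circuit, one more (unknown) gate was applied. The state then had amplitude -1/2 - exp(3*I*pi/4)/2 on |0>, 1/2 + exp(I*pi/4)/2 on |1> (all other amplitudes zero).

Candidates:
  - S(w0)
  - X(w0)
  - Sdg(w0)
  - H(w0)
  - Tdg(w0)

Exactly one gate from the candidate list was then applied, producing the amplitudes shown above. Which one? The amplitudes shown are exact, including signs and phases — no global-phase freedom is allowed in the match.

It was X(w0) that produced the state shown.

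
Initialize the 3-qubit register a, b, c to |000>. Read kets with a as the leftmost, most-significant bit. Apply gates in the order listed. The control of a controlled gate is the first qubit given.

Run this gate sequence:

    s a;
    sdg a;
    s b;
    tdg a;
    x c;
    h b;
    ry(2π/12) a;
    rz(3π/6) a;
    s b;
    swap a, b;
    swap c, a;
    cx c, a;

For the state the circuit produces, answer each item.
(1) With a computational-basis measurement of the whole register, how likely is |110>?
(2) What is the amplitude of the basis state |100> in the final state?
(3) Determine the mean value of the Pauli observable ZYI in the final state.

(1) Outcome |110> occurs with probability 1/4 - sqrt(3)/8. Key observation: the block from step 1 through step 2 cancels to the identity and can be dropped.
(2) |100> carries amplitude (-sqrt(3) - 1)*exp(3*I*pi/4)/4 in the final state.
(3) The observable ZYI averages to 0.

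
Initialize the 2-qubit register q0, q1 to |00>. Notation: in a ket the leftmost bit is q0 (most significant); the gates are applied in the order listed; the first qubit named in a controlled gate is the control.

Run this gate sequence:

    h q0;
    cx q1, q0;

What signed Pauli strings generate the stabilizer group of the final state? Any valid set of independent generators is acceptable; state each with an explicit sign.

The stabilizer group can be generated by +XI, +IZ, among other valid generating sets.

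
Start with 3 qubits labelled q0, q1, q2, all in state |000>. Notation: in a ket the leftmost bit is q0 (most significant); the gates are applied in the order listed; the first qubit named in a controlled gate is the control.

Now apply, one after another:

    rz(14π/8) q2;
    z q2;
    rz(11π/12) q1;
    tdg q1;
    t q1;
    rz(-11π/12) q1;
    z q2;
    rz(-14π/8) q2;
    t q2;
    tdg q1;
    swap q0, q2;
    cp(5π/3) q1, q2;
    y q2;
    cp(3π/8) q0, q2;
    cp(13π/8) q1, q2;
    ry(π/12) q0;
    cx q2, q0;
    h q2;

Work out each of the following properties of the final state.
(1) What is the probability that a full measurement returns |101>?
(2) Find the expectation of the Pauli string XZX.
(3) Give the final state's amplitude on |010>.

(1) A full measurement returns |101> with probability sqrt(2)/16 + sqrt(6)/16 + 1/4. Key observation: gates 1-8 undo each other exactly, leaving only the rest of the circuit to track.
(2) In the final state, XZX has expectation -sqrt(6)/4 + sqrt(2)/4.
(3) |010> carries amplitude 0 in the final state.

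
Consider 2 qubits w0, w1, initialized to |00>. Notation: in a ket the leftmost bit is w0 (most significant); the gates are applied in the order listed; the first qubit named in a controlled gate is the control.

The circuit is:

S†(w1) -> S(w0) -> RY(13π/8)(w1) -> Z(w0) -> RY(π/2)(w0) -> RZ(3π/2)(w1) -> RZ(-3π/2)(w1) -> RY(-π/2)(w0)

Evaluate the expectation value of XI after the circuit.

In the final state, XI has expectation 0.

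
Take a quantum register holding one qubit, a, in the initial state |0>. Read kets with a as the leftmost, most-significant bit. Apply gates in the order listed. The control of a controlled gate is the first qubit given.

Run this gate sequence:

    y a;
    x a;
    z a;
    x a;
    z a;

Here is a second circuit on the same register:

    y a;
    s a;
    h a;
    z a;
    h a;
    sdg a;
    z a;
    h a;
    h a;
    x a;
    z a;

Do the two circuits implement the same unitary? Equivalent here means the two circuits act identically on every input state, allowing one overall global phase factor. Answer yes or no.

No: there is an input state on which the two circuits produce genuinely different outputs (not merely differing by a phase).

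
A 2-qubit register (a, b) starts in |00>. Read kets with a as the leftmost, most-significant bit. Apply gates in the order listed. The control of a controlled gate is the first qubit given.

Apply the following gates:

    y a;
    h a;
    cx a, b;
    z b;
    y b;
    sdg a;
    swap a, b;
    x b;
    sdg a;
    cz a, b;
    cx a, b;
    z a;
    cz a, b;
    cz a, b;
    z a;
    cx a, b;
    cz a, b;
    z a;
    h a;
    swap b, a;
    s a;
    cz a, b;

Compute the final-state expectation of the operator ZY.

The observable ZY averages to 0.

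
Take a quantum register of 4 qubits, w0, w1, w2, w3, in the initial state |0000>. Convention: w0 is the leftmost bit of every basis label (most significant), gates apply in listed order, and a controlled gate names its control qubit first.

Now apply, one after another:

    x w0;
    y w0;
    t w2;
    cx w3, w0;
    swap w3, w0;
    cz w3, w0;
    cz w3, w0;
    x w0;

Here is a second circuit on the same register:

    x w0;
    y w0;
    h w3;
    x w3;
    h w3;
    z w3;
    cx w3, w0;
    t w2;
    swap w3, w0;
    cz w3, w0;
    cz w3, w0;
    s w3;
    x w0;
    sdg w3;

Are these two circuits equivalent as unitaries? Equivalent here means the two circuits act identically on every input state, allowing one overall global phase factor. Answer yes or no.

Yes — the two circuits implement the same unitary up to a global phase.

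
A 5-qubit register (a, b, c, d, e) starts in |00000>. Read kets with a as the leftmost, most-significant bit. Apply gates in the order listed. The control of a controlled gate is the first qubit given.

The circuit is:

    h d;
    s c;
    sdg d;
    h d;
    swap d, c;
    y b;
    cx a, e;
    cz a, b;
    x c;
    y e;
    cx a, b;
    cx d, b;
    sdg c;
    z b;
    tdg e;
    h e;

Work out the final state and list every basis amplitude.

After the circuit, the state carries amplitude 1/2 on |01000>, -1/2 on |01001>, -1/2 on |01100>, 1/2 on |01101>, and 0 on every other basis state.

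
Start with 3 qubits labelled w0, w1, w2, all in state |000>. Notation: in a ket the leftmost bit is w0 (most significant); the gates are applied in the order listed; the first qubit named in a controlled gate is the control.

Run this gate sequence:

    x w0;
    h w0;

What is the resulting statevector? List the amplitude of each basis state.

After the circuit, the state carries amplitude sqrt(2)/2 on |000>, -sqrt(2)/2 on |100>, and 0 on every other basis state.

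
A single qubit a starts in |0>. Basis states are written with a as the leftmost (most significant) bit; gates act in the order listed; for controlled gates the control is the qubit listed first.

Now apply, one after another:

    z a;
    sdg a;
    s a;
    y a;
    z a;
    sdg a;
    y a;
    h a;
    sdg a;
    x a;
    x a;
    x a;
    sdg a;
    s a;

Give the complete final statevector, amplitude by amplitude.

After the circuit, the state carries amplitude sqrt(2)/2 on |0>, sqrt(2)*I/2 on |1>.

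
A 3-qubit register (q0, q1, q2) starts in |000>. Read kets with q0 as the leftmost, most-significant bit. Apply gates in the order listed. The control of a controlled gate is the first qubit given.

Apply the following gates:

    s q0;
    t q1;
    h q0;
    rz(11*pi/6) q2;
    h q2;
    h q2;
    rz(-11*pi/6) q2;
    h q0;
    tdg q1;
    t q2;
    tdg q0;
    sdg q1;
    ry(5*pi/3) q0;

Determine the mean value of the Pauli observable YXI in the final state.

The observable YXI averages to 0. Key observation: gates 2-9 undo each other exactly, leaving only the rest of the circuit to track.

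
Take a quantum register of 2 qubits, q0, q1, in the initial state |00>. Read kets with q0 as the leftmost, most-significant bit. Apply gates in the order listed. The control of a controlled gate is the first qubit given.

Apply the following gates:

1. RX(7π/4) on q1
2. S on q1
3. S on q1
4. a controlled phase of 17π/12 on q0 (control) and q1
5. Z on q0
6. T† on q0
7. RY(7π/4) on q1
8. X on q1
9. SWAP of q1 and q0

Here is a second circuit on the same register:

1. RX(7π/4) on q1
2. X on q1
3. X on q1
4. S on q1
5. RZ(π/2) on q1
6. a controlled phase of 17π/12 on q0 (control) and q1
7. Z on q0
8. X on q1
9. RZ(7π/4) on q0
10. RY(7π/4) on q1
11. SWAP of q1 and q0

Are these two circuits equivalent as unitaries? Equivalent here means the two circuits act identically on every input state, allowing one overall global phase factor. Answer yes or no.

No, they are not equivalent — no single phase factor reconciles the two unitaries.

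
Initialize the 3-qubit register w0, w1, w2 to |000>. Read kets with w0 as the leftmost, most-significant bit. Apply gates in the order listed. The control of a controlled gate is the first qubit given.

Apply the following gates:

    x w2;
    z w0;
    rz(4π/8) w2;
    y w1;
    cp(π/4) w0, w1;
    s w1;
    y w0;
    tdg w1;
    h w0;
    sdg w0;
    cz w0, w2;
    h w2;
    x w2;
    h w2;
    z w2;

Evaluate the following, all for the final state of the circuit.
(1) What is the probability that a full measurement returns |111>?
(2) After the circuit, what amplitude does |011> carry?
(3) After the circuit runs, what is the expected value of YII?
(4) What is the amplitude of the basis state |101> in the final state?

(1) A full measurement returns |111> with probability 1/2. Key observation: the block from step 12 through step 15 cancels to the identity and can be dropped.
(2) The amplitude on |011> is -sqrt(2)*I/2.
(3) The observable YII averages to -1.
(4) |101> carries amplitude 0 in the final state.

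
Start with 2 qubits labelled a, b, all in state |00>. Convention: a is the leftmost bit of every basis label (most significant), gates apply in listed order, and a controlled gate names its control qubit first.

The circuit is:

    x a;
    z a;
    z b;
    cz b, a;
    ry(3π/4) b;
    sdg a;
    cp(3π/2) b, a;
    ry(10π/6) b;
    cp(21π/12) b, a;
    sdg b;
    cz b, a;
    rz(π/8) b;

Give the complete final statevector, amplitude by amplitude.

After the circuit, the state carries amplitude 0 on |00>, 0 on |01>, -sqrt(3)*I*sqrt(1/2 - sqrt(2)/4)*exp(-I*pi/16)/2 - sqrt(sqrt(2)/4 + 1/2)*exp(-I*pi/16)/2 on |10>, -sqrt(3)*I*sqrt(sqrt(2)/4 + 1/2)*exp(-3*I*pi/16)/2 - sqrt(1/2 - sqrt(2)/4)*exp(-3*I*pi/16)/2 on |11>.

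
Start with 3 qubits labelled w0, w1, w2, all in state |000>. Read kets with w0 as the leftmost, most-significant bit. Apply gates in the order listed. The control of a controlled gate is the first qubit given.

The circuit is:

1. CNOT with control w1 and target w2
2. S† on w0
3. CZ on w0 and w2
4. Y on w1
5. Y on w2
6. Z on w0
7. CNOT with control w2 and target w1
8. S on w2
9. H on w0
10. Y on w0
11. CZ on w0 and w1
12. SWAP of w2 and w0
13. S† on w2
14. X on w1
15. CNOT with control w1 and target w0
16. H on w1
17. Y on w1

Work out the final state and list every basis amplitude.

The resulting statevector has amplitude -I/2 on |000>, 1/2 on |001>, -I/2 on |010>, 1/2 on |011>, 0 on |100>, 0 on |101>, 0 on |110>, 0 on |111>.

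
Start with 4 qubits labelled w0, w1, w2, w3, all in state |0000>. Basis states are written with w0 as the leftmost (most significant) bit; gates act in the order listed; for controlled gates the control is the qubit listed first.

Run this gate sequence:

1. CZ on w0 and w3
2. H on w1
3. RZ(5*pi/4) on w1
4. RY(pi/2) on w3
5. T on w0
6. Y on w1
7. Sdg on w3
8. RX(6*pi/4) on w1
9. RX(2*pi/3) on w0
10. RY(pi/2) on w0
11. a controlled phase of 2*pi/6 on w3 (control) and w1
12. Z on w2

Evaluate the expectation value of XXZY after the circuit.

The observable XXZY averages to 3*sqrt(2)/16.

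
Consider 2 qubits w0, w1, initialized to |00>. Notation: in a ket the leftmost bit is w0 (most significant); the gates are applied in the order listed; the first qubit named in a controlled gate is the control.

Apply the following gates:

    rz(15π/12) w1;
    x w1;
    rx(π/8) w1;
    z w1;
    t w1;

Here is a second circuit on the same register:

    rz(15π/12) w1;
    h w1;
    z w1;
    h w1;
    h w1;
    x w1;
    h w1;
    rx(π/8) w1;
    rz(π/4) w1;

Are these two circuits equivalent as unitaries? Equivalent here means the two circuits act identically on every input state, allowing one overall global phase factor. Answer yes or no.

No: there is an input state on which the two circuits produce genuinely different outputs (not merely differing by a phase).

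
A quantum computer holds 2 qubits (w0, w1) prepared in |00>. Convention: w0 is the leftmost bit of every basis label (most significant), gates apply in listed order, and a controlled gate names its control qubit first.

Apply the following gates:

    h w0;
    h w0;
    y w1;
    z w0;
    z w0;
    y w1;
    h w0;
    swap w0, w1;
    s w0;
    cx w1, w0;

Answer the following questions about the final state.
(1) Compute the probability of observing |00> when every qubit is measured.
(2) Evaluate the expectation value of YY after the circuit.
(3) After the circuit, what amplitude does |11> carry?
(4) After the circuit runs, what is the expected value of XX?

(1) A full measurement returns |00> with probability 1/2. Key observation: gates 2-7 undo each other exactly, leaving only the rest of the circuit to track.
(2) The observable YY averages to -1.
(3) The amplitude on |11> is sqrt(2)/2.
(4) The expectation value of XX is 1.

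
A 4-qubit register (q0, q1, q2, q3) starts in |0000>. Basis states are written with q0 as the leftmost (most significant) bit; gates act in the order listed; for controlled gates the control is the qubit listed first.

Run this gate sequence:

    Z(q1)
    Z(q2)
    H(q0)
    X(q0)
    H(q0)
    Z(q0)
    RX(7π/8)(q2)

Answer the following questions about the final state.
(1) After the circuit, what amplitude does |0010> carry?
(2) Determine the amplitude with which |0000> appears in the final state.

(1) The final state's coefficient on |0010> equals -I*cos(pi/16). Key observation: steps 3-6 multiply out to the identity, so the circuit reduces to the remaining gates.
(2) |0000> carries amplitude cos(7*pi/16) in the final state.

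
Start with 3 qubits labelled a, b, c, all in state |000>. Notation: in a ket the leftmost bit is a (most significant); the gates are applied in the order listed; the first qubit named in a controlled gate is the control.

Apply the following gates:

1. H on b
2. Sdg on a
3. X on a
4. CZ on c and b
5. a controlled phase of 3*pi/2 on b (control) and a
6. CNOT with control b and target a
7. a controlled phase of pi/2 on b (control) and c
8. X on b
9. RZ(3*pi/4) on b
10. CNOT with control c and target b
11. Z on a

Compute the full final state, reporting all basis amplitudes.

After the circuit, the state carries amplitude -sqrt(2)*exp(I*pi/8)/2 on |000>, -sqrt(2)*exp(3*I*pi/8)/2 on |110>, and 0 on every other basis state.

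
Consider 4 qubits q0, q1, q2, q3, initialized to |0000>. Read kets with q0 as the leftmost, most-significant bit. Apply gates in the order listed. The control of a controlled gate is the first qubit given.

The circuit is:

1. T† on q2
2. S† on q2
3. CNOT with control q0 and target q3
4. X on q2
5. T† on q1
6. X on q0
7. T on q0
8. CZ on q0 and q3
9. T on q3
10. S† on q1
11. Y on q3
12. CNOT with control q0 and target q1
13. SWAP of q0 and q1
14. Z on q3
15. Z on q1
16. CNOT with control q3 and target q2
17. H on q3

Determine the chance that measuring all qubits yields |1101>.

A full measurement returns |1101> with probability 1/2.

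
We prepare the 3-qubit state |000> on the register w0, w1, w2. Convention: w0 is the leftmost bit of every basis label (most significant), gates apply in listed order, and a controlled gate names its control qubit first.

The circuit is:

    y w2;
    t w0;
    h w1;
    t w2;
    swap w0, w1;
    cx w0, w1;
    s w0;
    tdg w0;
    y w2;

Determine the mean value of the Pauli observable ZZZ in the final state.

In the final state, ZZZ has expectation 1.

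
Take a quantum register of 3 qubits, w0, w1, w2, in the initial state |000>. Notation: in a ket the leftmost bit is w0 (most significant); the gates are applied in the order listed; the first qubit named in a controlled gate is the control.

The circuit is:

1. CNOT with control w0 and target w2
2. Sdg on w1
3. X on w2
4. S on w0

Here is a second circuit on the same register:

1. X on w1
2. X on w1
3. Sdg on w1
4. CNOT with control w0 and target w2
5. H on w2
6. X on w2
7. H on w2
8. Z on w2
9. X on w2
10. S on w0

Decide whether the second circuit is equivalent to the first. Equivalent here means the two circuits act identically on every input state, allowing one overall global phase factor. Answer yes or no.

Yes — the two circuits implement the same unitary up to a global phase.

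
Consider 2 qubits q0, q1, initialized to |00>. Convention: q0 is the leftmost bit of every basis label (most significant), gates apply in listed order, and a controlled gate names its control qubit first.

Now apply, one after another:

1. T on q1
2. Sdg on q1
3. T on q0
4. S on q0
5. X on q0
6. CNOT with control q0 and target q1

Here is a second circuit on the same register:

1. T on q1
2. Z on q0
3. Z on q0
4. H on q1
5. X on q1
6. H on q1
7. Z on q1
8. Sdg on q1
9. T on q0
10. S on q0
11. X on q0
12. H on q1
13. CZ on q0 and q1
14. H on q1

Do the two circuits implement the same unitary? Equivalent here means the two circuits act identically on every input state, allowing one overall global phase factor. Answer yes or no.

Yes: on every input state the two circuits agree up to one overall phase factor.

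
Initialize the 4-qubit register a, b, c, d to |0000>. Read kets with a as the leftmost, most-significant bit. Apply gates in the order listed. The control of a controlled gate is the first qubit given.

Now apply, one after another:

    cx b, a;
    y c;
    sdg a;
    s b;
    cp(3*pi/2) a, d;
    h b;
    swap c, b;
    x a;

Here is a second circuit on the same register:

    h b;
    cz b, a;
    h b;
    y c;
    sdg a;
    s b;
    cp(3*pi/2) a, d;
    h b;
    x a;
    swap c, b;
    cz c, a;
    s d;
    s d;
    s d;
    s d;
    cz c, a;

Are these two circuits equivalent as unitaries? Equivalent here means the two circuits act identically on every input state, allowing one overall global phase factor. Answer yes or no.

No, they are not equivalent — no single phase factor reconciles the two unitaries.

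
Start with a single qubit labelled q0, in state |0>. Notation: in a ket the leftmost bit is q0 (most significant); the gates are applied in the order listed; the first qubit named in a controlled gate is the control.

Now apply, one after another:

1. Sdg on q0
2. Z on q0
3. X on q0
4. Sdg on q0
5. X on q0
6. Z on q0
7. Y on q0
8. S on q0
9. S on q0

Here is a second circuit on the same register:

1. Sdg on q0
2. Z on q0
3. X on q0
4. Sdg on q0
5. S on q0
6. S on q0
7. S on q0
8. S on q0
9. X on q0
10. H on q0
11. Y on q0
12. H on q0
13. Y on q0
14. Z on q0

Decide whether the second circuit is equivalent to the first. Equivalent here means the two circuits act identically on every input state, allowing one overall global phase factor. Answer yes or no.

No — the two circuits implement different unitaries, even allowing a global phase.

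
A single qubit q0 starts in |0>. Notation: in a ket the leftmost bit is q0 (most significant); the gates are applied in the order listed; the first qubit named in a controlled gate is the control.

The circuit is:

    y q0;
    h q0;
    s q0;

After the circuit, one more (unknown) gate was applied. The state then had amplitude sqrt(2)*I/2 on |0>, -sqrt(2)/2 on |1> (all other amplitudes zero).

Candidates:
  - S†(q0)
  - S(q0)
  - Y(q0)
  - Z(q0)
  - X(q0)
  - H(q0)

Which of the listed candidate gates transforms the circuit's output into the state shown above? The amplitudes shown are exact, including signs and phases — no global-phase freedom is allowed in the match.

The unique candidate consistent with the amplitudes is Z(q0).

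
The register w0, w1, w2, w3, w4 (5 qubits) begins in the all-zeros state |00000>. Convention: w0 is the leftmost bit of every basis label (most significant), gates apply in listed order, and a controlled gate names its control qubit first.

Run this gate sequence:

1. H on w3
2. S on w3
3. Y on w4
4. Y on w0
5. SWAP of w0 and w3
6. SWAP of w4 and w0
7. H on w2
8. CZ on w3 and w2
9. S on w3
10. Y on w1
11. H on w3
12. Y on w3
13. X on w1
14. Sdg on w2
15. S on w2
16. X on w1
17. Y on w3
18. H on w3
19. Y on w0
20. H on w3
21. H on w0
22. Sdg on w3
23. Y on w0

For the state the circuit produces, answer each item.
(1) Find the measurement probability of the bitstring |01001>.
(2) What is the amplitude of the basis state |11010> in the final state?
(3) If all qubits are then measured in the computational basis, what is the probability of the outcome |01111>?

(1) A full measurement returns |01001> with probability 1/16. Key observation: steps 11-18 multiply out to the identity, so the circuit reduces to the remaining gates.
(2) The final state's coefficient on |11010> equals I/4.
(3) A full measurement returns |01111> with probability 1/16.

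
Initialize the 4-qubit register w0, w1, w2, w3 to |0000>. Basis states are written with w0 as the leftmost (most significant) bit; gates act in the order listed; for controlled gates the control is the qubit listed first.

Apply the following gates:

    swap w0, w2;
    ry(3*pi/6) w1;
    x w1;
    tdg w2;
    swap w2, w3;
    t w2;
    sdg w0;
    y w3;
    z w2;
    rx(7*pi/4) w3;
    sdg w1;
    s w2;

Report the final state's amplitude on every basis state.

The resulting statevector has amplitude sqrt(4 - 2*sqrt(2))/4 on |0000>, -I*sqrt(2*sqrt(2) + 4)/4 on |0001>, -I*sqrt(4 - 2*sqrt(2))/4 on |0100>, -sqrt(2*sqrt(2) + 4)/4 on |0101>, and 0 on every other basis state.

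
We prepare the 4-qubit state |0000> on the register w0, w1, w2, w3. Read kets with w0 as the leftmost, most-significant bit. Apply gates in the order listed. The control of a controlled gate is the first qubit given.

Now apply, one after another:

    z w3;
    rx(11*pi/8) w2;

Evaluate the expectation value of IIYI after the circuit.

The expectation value of IIYI is sqrt(sqrt(2) + 2)/2.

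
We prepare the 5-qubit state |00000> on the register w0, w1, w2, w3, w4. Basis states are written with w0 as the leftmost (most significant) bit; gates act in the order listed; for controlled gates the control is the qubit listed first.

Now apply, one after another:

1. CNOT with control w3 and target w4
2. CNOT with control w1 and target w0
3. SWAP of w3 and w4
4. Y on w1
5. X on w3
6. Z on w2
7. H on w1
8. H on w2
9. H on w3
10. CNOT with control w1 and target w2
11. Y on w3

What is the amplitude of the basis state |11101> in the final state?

|11101> carries amplitude 0 in the final state.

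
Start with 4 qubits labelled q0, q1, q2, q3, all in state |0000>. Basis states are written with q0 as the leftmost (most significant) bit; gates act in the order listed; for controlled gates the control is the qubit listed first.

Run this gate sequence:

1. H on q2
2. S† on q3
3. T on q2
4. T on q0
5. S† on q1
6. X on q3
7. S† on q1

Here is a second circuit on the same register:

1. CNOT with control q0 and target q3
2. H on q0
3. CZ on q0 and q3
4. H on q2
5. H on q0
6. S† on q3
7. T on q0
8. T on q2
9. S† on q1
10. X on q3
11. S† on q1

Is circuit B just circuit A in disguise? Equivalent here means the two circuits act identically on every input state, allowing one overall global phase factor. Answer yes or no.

No, they are not equivalent — no single phase factor reconciles the two unitaries.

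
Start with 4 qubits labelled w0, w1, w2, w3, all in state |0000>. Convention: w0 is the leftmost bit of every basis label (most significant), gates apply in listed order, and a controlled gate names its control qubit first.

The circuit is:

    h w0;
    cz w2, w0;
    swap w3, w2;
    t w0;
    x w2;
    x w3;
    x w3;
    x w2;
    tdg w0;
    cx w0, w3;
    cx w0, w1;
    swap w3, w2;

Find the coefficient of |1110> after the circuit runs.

The amplitude on |1110> is sqrt(2)/2. Key observation: steps 4-9 multiply out to the identity, so the circuit reduces to the remaining gates.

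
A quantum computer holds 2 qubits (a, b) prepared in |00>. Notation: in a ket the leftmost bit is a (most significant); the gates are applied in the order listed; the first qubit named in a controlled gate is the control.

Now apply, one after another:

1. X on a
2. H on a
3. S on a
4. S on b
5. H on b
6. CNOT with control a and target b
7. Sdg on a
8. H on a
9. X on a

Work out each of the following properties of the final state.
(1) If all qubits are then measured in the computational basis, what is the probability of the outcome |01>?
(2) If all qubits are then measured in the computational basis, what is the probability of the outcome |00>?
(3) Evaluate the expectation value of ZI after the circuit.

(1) Outcome |01> occurs with probability 1/2.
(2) The probability of measuring |00> is 1/2.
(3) In the final state, ZI has expectation 1.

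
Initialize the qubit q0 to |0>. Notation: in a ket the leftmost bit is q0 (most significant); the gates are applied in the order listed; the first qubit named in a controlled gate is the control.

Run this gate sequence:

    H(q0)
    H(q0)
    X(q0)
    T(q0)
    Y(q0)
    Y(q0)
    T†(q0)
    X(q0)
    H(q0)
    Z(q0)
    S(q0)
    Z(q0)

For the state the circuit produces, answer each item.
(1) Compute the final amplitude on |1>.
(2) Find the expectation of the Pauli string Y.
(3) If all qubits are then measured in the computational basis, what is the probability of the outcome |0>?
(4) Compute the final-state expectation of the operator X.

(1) |1> carries amplitude sqrt(2)*I/2 in the final state.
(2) The observable Y averages to 1.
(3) The probability of measuring |0> is 1/2.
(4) The expectation value of X is 0.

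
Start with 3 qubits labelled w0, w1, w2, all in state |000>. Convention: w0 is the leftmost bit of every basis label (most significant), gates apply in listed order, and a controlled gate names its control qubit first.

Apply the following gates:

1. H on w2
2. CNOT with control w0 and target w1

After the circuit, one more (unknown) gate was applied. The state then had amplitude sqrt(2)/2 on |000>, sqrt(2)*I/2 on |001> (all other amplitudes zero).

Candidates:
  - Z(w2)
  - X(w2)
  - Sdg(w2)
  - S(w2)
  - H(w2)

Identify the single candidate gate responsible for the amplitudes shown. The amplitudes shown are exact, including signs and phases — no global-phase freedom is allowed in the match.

The applied gate was S(w2).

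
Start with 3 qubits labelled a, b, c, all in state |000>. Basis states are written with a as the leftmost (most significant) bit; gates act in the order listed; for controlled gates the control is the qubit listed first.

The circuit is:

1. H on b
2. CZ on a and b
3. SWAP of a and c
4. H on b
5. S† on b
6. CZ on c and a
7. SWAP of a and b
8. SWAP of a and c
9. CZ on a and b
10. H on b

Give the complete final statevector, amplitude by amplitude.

The final amplitudes are sqrt(2)/2 on |000>, sqrt(2)/2 on |010>, and 0 on every other basis state.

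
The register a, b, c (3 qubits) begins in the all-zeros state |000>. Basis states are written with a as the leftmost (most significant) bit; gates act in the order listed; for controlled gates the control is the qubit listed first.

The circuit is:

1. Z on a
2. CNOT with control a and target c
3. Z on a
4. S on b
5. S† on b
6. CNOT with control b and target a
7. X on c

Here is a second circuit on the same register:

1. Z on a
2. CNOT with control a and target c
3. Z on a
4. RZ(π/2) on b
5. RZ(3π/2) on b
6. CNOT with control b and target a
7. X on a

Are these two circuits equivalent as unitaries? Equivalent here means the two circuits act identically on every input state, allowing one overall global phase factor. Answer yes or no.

No: there is an input state on which the two circuits produce genuinely different outputs (not merely differing by a phase).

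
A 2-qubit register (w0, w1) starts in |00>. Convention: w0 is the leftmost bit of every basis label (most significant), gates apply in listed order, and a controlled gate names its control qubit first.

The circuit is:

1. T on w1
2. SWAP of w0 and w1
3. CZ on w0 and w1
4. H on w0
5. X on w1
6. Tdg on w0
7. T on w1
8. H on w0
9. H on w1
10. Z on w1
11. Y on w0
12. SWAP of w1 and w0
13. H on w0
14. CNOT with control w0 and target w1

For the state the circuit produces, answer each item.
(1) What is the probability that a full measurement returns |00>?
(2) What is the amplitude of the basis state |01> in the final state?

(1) The probability of measuring |00> is 1/2 - sqrt(2)/4.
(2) The final state's coefficient on |01> equals exp(3*I*pi/4)/2 + I/2.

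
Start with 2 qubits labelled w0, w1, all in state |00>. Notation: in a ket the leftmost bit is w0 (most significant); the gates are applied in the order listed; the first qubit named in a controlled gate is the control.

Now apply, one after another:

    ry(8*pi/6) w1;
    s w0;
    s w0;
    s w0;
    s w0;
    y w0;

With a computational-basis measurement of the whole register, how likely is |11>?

The probability of measuring |11> is 3/4.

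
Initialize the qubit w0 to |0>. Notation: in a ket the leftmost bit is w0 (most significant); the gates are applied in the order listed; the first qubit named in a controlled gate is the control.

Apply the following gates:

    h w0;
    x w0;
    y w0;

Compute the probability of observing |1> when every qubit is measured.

A full measurement returns |1> with probability 1/2.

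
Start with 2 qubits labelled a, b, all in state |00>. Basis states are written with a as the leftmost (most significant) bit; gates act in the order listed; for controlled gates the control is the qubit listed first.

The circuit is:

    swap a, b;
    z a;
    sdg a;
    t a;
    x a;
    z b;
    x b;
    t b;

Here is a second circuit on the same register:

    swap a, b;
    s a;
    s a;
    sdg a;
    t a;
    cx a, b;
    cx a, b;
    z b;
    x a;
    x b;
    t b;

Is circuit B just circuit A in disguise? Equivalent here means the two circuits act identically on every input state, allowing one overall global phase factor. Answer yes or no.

Yes, they are equivalent — the unitaries differ by at most a global phase.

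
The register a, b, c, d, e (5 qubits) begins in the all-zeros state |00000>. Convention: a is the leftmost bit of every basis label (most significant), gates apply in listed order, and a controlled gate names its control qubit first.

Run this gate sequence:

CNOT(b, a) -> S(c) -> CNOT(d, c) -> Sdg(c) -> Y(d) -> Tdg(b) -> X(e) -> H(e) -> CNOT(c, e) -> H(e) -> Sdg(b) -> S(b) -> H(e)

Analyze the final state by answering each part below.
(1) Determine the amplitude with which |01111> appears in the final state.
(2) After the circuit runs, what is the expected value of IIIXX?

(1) The amplitude on |01111> is 0.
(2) In the final state, IIIXX has expectation 0.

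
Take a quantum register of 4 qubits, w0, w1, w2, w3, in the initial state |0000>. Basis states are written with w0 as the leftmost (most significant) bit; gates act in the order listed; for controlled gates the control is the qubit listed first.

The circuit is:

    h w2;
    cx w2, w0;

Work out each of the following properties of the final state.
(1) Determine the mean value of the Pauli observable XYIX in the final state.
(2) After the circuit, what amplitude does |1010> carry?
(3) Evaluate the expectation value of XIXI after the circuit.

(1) The observable XYIX averages to 0.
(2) The final state's coefficient on |1010> equals sqrt(2)/2.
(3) The expectation value of XIXI is 1.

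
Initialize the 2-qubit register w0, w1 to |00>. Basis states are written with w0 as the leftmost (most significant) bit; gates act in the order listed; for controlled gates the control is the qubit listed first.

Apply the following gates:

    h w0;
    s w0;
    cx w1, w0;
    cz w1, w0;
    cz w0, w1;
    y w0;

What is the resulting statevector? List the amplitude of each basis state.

The resulting statevector has amplitude sqrt(2)/2 on |00>, 0 on |01>, sqrt(2)*I/2 on |10>, 0 on |11>.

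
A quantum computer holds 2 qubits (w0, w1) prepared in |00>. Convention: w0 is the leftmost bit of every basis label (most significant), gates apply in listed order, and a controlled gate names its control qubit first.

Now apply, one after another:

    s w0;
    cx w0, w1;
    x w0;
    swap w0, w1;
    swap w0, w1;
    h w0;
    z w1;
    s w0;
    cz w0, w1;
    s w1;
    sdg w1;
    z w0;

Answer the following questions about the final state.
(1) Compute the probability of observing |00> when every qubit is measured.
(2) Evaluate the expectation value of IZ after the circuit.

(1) A full measurement returns |00> with probability 1/2. Key observation: steps 4-5 multiply out to the identity, so the circuit reduces to the remaining gates.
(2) In the final state, IZ has expectation 1.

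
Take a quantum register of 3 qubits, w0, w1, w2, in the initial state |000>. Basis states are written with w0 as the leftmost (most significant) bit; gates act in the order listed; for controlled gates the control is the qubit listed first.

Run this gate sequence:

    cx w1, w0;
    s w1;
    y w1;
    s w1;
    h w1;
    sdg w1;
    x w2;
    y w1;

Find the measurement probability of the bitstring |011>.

Outcome |011> occurs with probability 1/2.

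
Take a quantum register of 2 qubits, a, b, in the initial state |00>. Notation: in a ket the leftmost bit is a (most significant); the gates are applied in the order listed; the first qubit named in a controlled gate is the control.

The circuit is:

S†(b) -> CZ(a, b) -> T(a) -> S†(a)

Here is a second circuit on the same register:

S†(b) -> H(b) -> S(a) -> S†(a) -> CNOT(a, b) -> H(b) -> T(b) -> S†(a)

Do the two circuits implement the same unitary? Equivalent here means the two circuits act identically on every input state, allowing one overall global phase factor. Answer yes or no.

No: there is an input state on which the two circuits produce genuinely different outputs (not merely differing by a phase).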